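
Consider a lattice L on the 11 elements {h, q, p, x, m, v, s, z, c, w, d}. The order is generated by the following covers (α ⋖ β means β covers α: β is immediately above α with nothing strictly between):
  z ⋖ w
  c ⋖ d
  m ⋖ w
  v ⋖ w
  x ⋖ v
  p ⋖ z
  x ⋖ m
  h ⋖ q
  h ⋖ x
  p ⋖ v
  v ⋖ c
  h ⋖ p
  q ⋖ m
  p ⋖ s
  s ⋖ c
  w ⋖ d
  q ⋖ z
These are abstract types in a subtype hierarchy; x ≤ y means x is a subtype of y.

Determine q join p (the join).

Common upper bounds of {q, p}: d, w, z.
The least among these is z.

z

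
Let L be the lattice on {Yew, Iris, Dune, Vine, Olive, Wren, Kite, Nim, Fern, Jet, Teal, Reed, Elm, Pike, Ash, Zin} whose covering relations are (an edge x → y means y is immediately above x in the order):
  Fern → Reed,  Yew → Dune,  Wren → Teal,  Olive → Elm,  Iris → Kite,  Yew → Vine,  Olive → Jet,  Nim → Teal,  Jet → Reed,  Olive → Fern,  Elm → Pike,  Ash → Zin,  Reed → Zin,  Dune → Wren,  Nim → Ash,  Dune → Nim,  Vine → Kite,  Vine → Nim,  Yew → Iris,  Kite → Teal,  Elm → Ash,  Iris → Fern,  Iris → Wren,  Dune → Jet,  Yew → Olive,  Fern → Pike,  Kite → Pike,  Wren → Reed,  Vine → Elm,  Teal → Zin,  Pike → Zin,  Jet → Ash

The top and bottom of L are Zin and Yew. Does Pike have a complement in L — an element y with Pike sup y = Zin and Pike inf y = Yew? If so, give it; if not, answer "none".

Need y with Pike ∨ y = Zin and Pike ∧ y = Yew.
Checking each element gives: Dune.

Dune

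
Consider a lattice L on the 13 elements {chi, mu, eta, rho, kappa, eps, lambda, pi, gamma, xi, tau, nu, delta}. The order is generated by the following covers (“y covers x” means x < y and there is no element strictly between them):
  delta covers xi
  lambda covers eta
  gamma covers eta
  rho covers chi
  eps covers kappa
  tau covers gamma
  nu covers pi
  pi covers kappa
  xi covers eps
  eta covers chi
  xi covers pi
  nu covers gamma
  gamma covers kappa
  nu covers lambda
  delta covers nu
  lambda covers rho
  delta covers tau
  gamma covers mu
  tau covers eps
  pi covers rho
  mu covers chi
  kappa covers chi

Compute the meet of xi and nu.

pi

Common lower bounds of {xi, nu}: chi, kappa, pi, rho.
The greatest among these is pi.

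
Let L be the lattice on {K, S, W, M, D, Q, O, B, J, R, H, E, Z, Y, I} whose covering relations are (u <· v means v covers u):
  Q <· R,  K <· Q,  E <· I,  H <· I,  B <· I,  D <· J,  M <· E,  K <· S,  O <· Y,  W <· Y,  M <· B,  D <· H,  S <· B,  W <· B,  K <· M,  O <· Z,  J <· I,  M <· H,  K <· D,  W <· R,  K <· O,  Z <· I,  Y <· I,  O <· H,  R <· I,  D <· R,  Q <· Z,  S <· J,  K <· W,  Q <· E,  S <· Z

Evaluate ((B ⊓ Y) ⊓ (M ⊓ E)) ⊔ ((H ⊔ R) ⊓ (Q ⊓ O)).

B ∧ Y = W
M ∧ E = M
W ∧ M = K
H ∨ R = I
Q ∧ O = K
I ∧ K = K
K ∨ K = K

K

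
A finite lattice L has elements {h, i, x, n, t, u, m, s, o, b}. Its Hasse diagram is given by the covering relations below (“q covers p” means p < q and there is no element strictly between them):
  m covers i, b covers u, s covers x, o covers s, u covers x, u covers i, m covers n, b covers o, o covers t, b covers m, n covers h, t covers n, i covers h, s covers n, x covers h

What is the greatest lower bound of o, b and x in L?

x

Common lower bounds of {o, b, x}: h, x.
The greatest among these is x.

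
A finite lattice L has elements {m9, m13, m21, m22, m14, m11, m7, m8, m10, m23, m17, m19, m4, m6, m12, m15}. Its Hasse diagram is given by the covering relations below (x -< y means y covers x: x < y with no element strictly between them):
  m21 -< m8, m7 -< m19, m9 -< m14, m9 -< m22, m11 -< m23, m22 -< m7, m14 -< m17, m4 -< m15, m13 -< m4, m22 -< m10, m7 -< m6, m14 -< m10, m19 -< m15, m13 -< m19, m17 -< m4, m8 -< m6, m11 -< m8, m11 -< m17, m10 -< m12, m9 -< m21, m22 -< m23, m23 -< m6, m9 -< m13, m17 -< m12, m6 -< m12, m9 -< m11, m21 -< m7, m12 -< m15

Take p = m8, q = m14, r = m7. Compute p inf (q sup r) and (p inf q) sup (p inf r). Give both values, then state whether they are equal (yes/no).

q sup r = m12, so p inf (q sup r) = m8 inf m12 = m8.
p inf q = m9 and p inf r = m21, so (p inf q) sup (p inf r) = m9 sup m21 = m21.
Equal: no.

m8; m21; no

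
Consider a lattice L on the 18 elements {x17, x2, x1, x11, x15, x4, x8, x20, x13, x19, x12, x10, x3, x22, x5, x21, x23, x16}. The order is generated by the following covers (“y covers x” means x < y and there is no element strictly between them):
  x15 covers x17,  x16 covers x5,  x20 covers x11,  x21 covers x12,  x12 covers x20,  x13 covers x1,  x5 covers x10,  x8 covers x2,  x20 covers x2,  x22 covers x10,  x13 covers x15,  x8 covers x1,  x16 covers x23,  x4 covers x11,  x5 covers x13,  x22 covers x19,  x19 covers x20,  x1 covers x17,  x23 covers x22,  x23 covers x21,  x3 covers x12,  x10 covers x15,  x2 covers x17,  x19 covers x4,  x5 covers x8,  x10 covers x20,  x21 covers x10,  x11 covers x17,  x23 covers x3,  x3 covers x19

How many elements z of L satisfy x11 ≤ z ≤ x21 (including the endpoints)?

The interval [x11, x21] = {x10, x11, x12, x20, x21}, which has 5 elements.

5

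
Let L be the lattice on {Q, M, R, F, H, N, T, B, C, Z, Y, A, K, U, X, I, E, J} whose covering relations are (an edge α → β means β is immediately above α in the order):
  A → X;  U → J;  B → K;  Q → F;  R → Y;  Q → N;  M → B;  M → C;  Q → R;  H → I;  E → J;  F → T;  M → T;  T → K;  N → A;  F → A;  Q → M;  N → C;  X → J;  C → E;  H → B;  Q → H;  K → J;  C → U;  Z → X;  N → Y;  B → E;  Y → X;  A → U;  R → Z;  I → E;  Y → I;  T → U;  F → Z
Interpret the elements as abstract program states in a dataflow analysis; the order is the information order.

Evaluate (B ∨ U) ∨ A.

B ∨ U = J
J ∨ A = J

J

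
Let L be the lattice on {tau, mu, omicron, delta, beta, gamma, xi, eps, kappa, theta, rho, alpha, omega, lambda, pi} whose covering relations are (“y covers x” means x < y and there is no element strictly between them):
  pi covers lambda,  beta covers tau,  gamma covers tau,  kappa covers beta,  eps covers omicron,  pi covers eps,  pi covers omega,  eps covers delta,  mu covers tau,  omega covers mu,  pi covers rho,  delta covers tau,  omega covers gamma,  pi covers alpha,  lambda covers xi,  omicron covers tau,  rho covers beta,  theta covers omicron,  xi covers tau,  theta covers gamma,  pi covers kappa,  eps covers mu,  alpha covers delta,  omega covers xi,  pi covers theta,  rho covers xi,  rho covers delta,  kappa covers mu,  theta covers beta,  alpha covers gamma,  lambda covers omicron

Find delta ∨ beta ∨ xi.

rho

Common upper bounds of {delta, beta, xi}: pi, rho.
The least among these is rho.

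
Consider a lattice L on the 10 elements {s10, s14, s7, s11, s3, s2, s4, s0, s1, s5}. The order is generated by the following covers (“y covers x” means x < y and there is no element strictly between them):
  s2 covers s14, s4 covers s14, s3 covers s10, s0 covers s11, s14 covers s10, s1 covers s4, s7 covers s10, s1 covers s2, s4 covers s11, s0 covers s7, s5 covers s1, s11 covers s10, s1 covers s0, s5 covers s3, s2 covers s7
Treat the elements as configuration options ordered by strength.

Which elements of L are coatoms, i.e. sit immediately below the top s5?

The coatoms are exactly the elements covered by s5: s1, s3.

s1, s3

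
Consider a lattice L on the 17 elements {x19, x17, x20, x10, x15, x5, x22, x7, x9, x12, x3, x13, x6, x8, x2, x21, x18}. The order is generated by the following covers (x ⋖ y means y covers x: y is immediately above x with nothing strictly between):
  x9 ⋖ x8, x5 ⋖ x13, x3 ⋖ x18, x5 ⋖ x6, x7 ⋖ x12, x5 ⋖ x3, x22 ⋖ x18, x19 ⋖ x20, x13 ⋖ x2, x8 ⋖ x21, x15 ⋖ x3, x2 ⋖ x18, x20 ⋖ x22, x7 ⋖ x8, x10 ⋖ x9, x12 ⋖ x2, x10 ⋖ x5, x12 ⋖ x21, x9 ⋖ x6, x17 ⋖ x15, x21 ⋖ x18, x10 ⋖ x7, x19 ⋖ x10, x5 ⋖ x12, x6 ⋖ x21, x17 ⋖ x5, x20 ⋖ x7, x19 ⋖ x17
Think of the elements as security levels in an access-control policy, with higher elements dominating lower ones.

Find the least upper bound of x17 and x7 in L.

x12

Common upper bounds of {x17, x7}: x12, x18, x2, x21.
The least among these is x12.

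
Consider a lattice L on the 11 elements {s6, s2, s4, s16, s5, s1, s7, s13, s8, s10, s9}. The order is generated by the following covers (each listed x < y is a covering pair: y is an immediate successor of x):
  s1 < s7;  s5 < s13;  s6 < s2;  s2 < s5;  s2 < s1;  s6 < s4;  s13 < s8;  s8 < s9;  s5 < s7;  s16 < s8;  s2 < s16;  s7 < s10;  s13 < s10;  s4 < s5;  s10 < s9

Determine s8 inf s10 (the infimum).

Common lower bounds of {s8, s10}: s13, s2, s4, s5, s6.
The greatest among these is s13.

s13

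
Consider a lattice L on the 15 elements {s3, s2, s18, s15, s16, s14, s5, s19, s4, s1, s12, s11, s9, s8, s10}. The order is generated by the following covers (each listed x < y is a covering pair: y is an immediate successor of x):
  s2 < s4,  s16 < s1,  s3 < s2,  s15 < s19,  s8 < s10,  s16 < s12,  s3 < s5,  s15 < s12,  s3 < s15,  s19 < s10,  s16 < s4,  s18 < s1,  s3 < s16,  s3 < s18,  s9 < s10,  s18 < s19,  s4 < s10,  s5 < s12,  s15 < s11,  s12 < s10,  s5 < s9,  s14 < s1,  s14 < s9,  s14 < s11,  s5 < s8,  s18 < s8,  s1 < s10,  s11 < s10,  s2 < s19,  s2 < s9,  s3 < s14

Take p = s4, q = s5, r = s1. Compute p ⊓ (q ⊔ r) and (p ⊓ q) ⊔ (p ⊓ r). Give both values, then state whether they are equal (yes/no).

q ⊔ r = s10, so p ⊓ (q ⊔ r) = s4 ⊓ s10 = s4.
p ⊓ q = s3 and p ⊓ r = s16, so (p ⊓ q) ⊔ (p ⊓ r) = s3 ⊔ s16 = s16.
Equal: no.

s4; s16; no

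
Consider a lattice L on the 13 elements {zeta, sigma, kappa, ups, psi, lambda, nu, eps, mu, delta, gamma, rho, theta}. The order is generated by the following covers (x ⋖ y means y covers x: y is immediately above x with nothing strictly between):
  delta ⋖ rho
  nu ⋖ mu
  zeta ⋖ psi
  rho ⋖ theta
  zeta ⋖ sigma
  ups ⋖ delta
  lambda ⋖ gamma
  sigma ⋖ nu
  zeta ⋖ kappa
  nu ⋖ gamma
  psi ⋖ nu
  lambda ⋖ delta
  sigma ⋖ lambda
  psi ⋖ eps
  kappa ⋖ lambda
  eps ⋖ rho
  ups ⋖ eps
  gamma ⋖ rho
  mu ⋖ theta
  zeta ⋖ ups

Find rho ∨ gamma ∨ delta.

Common upper bounds of {rho, gamma, delta}: rho, theta.
The least among these is rho.

rho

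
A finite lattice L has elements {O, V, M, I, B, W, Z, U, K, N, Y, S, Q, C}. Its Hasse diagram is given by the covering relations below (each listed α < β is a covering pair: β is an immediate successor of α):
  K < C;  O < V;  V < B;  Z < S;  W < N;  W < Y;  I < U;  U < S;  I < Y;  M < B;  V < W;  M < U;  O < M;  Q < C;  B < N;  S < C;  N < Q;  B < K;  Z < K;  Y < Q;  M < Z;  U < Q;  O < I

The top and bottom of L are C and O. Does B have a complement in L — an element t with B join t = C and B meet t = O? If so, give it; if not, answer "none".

For every candidate t, either B ∨ t ≠ C or B ∧ t ≠ O; no complement exists.

none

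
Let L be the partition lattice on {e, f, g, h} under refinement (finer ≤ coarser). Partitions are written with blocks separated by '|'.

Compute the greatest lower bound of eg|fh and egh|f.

eg|f|h

The meet (common refinement) of eg|fh and egh|f intersects blocks pairwise, giving eg|f|h.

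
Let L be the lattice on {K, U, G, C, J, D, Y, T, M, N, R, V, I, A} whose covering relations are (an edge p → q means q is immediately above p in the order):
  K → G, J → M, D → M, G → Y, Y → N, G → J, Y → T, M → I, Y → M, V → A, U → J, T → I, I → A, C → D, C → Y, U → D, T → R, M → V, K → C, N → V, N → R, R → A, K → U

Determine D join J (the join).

Common upper bounds of {D, J}: A, I, M, V.
The least among these is M.

M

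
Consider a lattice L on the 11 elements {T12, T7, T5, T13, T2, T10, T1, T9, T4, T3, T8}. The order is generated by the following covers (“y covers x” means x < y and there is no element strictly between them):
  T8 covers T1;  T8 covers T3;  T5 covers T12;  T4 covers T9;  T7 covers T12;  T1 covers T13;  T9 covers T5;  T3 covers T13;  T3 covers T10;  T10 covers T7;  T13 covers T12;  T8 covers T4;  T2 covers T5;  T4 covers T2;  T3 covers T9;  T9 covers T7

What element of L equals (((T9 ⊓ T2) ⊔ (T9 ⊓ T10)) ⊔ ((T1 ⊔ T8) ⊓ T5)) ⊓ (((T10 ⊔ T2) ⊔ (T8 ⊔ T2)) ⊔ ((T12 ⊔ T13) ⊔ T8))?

T9 ∧ T2 = T5
T9 ∧ T10 = T7
T5 ∨ T7 = T9
T1 ∨ T8 = T8
T8 ∧ T5 = T5
T9 ∨ T5 = T9
T10 ∨ T2 = T8
T8 ∨ T2 = T8
T8 ∨ T8 = T8
T12 ∨ T13 = T13
T13 ∨ T8 = T8
T8 ∨ T8 = T8
T9 ∧ T8 = T9

T9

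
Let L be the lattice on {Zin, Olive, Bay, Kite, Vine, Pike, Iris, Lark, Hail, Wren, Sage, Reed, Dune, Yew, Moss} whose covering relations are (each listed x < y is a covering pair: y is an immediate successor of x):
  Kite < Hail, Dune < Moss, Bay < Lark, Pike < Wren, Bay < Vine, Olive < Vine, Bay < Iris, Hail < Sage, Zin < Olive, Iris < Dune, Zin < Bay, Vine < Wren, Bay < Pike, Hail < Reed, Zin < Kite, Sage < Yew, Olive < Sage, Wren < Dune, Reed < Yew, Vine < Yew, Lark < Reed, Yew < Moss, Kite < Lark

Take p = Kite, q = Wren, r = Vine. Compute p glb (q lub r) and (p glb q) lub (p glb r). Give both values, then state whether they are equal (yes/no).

q lub r = Wren, so p glb (q lub r) = Kite glb Wren = Zin.
p glb q = Zin and p glb r = Zin, so (p glb q) lub (p glb r) = Zin lub Zin = Zin.
Equal: yes.

Zin; Zin; yes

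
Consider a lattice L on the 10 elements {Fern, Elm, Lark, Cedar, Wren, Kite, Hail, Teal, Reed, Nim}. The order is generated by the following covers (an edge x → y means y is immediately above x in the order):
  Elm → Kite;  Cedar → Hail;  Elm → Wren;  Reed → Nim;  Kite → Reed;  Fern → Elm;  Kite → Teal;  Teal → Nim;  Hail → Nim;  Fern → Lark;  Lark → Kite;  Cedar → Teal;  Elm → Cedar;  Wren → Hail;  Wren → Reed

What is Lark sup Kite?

Kite

Common upper bounds of {Lark, Kite}: Kite, Nim, Reed, Teal.
The least among these is Kite.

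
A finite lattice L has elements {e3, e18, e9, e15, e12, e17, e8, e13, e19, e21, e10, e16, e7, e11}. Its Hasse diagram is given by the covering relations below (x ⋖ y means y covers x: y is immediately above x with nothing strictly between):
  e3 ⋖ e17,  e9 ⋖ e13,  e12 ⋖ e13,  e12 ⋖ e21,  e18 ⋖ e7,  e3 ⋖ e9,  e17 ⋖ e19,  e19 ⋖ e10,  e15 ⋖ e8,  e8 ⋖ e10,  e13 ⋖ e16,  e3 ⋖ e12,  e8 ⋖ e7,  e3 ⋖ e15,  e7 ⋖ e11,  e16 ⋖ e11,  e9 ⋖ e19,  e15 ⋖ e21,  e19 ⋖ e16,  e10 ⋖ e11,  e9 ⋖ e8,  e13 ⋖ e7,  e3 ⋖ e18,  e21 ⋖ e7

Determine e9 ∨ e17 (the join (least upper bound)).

e19

Common upper bounds of {e9, e17}: e10, e11, e16, e19.
The least among these is e19.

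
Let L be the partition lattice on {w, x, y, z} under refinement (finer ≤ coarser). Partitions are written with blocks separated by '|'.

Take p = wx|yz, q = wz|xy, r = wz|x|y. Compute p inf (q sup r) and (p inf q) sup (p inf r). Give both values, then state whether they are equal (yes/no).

q sup r = wz|xy, so p inf (q sup r) = wx|yz inf wz|xy = w|x|y|z.
p inf q = w|x|y|z and p inf r = w|x|y|z, so (p inf q) sup (p inf r) = w|x|y|z sup w|x|y|z = w|x|y|z.
Equal: yes.

w|x|y|z; w|x|y|z; yes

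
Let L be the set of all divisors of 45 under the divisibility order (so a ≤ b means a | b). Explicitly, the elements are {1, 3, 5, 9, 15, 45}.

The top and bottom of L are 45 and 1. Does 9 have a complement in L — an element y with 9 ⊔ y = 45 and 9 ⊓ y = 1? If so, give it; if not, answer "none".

Need y with 9 ∨ y = 45 and 9 ∧ y = 1.
Checking each element gives: 5.

5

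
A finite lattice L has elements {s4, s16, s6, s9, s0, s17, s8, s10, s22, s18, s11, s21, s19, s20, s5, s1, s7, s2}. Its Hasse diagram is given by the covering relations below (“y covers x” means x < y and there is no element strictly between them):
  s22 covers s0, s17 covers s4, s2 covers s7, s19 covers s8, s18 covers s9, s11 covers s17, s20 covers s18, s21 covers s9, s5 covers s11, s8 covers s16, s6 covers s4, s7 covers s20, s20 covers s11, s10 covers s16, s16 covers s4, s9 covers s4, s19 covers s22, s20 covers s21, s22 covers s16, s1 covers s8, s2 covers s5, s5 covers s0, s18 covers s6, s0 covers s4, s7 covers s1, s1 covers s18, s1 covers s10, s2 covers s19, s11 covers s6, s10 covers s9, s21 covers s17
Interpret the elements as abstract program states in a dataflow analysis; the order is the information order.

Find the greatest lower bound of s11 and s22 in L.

Common lower bounds of {s11, s22}: s4.
The greatest among these is s4.

s4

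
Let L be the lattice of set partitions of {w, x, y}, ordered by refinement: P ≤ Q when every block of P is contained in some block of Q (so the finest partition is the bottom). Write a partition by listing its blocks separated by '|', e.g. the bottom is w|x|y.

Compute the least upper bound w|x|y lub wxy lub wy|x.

The join of w|x|y, wxy, wy|x merges any blocks that overlap across the partitions, giving wxy.

wxy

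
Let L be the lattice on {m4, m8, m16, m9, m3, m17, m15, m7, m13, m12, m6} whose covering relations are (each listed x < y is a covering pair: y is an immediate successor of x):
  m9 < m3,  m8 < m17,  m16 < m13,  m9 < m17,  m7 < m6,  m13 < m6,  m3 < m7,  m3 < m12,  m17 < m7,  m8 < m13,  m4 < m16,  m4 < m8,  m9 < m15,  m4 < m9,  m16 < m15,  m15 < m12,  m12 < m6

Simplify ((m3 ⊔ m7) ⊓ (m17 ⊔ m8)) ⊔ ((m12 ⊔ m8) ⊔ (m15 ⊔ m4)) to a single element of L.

m6

m3 ∨ m7 = m7
m17 ∨ m8 = m17
m7 ∧ m17 = m17
m12 ∨ m8 = m6
m15 ∨ m4 = m15
m6 ∨ m15 = m6
m17 ∨ m6 = m6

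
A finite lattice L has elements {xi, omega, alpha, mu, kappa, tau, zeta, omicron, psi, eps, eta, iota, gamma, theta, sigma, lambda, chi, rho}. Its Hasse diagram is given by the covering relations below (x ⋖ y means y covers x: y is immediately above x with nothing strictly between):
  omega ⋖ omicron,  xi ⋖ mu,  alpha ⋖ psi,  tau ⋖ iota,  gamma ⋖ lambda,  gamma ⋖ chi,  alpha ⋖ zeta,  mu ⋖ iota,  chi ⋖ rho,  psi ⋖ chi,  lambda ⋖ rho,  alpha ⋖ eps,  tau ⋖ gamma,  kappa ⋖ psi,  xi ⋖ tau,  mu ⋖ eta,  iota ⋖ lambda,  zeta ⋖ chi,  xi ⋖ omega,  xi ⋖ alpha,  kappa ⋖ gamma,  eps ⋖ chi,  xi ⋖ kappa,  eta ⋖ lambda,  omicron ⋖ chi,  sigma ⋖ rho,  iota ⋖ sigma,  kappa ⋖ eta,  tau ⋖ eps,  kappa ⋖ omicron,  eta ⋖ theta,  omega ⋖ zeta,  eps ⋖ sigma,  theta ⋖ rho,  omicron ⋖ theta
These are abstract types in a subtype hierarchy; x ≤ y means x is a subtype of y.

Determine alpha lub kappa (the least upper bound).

Common upper bounds of {alpha, kappa}: chi, psi, rho.
The least among these is psi.

psi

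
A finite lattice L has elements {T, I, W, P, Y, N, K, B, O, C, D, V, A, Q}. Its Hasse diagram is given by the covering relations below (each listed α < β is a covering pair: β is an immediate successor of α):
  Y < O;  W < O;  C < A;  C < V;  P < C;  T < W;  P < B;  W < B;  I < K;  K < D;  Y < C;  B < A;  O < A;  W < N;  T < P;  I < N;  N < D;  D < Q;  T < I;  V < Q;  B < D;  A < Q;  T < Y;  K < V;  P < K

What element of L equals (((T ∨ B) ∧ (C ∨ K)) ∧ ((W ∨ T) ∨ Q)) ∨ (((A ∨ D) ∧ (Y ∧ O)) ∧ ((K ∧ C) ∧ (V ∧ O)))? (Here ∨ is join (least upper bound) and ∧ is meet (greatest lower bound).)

P

T ∨ B = B
C ∨ K = V
B ∧ V = P
W ∨ T = W
W ∨ Q = Q
P ∧ Q = P
A ∨ D = Q
Y ∧ O = Y
Q ∧ Y = Y
K ∧ C = P
V ∧ O = Y
P ∧ Y = T
Y ∧ T = T
P ∨ T = P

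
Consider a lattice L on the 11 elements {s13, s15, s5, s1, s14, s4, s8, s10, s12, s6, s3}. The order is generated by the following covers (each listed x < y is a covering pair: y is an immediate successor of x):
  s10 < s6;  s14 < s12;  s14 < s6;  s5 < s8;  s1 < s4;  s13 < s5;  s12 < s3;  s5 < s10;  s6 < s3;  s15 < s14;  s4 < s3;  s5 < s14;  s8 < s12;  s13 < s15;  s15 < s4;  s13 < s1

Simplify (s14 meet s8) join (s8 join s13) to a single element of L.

s14 ∧ s8 = s5
s8 ∨ s13 = s8
s5 ∨ s8 = s8

s8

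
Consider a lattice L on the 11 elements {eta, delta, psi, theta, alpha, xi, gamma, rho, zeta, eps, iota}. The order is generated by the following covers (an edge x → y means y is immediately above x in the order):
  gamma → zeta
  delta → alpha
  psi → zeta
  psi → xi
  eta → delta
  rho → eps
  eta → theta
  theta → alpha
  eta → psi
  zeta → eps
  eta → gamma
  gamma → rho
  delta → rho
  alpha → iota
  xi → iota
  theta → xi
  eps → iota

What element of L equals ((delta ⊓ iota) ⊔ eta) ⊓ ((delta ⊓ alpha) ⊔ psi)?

delta

delta ∧ iota = delta
delta ∨ eta = delta
delta ∧ alpha = delta
delta ∨ psi = eps
delta ∧ eps = delta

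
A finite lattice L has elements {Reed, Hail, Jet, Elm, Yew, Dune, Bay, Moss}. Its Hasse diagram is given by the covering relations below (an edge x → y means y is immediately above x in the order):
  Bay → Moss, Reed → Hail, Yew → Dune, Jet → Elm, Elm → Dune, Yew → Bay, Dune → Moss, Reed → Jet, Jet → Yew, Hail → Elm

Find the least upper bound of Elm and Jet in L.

Elm

Common upper bounds of {Elm, Jet}: Dune, Elm, Moss.
The least among these is Elm.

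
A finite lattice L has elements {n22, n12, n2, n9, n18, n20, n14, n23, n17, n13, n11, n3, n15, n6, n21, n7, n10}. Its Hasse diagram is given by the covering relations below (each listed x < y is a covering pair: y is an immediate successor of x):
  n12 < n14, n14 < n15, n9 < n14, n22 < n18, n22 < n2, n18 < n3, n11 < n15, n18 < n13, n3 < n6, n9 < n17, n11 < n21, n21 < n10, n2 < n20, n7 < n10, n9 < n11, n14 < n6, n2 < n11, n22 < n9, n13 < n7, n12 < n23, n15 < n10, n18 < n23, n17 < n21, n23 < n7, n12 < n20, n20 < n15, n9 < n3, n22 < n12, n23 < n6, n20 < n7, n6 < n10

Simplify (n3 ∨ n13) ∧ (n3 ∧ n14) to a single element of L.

n9

n3 ∨ n13 = n10
n3 ∧ n14 = n9
n10 ∧ n9 = n9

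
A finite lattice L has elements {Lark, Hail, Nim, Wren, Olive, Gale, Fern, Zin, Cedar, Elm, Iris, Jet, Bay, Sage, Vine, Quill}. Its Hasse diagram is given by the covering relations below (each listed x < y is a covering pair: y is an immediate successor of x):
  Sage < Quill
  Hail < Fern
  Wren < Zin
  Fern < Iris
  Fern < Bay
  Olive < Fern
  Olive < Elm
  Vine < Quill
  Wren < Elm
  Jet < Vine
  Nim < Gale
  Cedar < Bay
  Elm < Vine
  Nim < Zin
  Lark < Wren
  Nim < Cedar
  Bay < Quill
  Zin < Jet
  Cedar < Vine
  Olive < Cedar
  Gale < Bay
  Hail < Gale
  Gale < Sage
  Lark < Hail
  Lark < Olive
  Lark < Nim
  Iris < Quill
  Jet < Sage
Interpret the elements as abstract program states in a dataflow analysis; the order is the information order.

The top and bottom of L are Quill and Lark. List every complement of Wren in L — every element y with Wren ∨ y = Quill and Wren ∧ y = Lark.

Bay, Fern, Iris

Need y with Wren ∨ y = Quill and Wren ∧ y = Lark.
Checking each element gives: Bay, Fern, Iris.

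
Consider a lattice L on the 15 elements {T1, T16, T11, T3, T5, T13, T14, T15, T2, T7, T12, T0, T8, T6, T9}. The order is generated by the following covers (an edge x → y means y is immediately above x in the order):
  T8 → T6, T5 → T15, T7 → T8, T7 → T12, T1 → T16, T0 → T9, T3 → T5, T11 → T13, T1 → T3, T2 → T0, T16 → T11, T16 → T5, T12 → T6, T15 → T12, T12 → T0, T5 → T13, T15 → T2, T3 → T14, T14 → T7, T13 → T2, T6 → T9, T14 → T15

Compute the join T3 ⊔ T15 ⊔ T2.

Common upper bounds of {T3, T15, T2}: T0, T2, T9.
The least among these is T2.

T2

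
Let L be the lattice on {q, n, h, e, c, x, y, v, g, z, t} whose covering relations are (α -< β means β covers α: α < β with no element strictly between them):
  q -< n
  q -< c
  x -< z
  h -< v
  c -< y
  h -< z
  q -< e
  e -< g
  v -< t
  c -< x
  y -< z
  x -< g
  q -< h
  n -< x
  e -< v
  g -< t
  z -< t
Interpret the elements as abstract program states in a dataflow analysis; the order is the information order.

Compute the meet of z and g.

x

Common lower bounds of {z, g}: c, n, q, x.
The greatest among these is x.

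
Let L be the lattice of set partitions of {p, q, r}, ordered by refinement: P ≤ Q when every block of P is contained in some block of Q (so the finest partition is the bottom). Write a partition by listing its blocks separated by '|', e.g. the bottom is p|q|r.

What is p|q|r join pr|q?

Common upper bounds of {p|q|r, pr|q}: pqr, pr|q.
The least among these is pr|q.

pr|q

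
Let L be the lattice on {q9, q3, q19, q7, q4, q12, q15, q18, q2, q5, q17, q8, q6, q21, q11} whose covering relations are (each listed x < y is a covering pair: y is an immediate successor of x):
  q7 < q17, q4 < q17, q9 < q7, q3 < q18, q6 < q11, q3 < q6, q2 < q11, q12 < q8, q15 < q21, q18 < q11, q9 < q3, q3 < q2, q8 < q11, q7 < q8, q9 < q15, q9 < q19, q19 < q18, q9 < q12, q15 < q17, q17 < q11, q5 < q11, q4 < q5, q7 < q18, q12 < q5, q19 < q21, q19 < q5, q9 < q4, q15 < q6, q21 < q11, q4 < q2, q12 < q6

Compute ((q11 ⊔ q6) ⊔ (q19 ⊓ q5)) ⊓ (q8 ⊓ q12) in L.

q12

q11 ∨ q6 = q11
q19 ∧ q5 = q19
q11 ∨ q19 = q11
q8 ∧ q12 = q12
q11 ∧ q12 = q12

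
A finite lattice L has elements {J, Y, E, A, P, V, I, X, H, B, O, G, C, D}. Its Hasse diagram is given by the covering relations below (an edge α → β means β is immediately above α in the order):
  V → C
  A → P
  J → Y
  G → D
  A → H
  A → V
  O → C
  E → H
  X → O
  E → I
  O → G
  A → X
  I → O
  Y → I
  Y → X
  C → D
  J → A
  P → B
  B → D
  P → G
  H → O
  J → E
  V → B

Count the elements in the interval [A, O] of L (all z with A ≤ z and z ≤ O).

The interval [A, O] = {A, H, O, X}, which has 4 elements.

4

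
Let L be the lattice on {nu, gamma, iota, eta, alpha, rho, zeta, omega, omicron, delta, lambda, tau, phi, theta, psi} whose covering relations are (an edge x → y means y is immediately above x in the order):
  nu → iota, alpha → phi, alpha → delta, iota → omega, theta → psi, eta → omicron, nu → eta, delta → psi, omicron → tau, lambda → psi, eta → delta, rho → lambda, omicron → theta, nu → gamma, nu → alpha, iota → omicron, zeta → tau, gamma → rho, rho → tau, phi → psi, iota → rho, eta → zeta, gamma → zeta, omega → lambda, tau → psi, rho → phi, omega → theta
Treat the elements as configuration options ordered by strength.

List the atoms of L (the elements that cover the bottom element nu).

The atoms are exactly the elements that cover nu: alpha, eta, gamma, iota.

alpha, eta, gamma, iota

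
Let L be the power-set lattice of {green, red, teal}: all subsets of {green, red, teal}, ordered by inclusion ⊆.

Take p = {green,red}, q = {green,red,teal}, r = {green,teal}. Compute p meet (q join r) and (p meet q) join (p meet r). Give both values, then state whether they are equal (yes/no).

q join r = {green,red,teal}, so p meet (q join r) = {green,red} meet {green,red,teal} = {green,red}.
p meet q = {green,red} and p meet r = {green}, so (p meet q) join (p meet r) = {green,red} join {green} = {green,red}.
Equal: yes.

{green,red}; {green,red}; yes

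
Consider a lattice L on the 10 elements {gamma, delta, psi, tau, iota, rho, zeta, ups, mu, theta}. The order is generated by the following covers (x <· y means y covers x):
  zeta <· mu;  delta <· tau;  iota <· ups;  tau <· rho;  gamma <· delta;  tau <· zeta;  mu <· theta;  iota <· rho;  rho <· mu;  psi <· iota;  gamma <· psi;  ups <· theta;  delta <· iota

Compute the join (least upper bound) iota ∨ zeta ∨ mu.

Common upper bounds of {iota, zeta, mu}: mu, theta.
The least among these is mu.

mu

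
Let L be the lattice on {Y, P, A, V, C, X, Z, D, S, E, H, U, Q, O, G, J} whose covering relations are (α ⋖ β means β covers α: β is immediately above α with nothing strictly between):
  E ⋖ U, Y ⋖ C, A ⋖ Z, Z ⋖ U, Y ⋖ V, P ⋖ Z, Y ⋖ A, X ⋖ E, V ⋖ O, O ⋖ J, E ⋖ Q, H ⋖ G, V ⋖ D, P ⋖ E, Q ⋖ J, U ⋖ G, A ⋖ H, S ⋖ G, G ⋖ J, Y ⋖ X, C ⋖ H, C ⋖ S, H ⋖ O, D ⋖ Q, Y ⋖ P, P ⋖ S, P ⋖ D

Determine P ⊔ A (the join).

Common upper bounds of {P, A}: G, J, U, Z.
The least among these is Z.

Z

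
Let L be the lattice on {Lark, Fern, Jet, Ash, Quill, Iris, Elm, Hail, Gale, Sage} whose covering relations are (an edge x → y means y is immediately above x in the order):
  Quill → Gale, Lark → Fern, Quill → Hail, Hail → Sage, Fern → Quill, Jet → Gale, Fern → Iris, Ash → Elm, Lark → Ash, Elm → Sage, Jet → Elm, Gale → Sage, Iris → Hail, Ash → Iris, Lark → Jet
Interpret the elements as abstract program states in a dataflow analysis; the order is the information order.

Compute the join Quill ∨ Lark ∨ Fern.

Quill

Common upper bounds of {Quill, Lark, Fern}: Gale, Hail, Quill, Sage.
The least among these is Quill.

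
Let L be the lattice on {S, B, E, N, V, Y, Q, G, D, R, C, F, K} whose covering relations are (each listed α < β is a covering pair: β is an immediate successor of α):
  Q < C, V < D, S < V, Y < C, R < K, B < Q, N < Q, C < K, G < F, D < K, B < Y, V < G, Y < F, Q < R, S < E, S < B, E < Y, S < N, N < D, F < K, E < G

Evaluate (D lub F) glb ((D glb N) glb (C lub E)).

D ∨ F = K
D ∧ N = N
C ∨ E = C
N ∧ C = N
K ∧ N = N

N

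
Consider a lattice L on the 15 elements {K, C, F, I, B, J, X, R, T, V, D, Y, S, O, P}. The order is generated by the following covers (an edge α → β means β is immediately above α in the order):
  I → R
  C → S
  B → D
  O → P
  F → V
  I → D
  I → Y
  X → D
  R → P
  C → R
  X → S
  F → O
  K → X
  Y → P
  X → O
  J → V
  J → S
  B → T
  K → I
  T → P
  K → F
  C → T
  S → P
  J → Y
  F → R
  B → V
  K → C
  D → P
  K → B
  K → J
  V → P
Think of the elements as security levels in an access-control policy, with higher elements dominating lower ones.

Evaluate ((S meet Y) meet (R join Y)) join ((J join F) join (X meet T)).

S ∧ Y = J
R ∨ Y = P
J ∧ P = J
J ∨ F = V
X ∧ T = K
V ∨ K = V
J ∨ V = V

V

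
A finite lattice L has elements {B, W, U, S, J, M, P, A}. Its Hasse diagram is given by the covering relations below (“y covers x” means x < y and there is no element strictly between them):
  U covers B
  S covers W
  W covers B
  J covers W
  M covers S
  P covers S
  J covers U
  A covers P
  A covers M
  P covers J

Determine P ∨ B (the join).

Common upper bounds of {P, B}: A, P.
The least among these is P.

P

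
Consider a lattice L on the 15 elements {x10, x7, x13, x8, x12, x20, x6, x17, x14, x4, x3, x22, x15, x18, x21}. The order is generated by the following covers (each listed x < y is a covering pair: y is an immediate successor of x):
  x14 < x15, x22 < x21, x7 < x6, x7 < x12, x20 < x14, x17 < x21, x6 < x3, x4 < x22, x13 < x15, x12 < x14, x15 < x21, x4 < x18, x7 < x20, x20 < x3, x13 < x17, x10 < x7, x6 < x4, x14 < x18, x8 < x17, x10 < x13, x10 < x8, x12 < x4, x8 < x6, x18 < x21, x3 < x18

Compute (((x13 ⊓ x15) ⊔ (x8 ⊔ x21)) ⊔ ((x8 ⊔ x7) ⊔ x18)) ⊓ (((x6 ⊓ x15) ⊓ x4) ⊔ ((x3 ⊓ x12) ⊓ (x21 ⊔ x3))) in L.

x13 ∧ x15 = x13
x8 ∨ x21 = x21
x13 ∨ x21 = x21
x8 ∨ x7 = x6
x6 ∨ x18 = x18
x21 ∨ x18 = x21
x6 ∧ x15 = x7
x7 ∧ x4 = x7
x3 ∧ x12 = x7
x21 ∨ x3 = x21
x7 ∧ x21 = x7
x7 ∨ x7 = x7
x21 ∧ x7 = x7

x7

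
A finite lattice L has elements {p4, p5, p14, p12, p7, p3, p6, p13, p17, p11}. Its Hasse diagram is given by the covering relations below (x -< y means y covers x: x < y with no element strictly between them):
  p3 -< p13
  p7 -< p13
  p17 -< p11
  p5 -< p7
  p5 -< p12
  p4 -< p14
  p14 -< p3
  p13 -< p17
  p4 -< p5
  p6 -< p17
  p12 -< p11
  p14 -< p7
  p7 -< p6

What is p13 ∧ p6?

Common lower bounds of {p13, p6}: p14, p4, p5, p7.
The greatest among these is p7.

p7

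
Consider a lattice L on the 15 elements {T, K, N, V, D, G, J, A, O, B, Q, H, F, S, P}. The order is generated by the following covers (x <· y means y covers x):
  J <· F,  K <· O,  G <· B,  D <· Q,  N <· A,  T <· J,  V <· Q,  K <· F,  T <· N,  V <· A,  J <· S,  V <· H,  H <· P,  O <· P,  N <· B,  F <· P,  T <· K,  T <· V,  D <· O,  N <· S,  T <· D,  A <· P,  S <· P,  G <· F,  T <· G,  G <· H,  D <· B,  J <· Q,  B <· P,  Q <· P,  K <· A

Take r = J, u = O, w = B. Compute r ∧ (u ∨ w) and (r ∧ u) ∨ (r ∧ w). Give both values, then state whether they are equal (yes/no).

u ∨ w = P, so r ∧ (u ∨ w) = J ∧ P = J.
r ∧ u = T and r ∧ w = T, so (r ∧ u) ∨ (r ∧ w) = T ∨ T = T.
Equal: no.

J; T; no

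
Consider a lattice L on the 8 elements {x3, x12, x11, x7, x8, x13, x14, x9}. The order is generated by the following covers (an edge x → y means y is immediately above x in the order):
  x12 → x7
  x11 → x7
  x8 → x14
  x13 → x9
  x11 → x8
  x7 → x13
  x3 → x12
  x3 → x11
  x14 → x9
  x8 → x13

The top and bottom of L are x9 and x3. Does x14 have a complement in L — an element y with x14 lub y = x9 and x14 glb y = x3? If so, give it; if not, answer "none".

Need y with x14 ∨ y = x9 and x14 ∧ y = x3.
Checking each element gives: x12.

x12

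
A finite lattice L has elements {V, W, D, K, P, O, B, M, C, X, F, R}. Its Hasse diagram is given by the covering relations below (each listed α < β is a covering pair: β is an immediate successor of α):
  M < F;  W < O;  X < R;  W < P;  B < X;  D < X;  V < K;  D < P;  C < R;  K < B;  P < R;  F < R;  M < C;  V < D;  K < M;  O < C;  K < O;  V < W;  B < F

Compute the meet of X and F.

B

Common lower bounds of {X, F}: B, K, V.
The greatest among these is B.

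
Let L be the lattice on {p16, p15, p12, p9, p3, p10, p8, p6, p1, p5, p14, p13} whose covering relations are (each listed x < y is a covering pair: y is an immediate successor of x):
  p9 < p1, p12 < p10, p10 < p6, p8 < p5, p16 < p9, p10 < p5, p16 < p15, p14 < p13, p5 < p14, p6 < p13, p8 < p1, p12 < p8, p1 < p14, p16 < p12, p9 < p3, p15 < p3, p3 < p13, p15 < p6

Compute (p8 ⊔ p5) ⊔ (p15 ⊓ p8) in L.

p8 ∨ p5 = p5
p15 ∧ p8 = p16
p5 ∨ p16 = p5

p5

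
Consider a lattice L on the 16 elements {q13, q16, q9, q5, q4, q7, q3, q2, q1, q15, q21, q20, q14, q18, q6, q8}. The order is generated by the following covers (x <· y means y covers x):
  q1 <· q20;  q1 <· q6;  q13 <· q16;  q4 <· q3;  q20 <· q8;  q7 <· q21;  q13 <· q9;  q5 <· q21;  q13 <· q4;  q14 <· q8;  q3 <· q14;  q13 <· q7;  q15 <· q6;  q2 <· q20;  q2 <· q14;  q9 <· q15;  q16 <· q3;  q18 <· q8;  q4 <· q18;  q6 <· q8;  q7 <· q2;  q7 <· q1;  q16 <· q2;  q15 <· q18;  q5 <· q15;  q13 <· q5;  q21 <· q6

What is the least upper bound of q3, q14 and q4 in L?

q14

Common upper bounds of {q3, q14, q4}: q14, q8.
The least among these is q14.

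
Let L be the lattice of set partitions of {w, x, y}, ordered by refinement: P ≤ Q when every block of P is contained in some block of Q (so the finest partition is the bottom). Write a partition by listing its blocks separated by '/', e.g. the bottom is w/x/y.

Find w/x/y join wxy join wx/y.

wxy

The join of w/x/y, wxy, wx/y merges any blocks that overlap across the partitions, giving wxy.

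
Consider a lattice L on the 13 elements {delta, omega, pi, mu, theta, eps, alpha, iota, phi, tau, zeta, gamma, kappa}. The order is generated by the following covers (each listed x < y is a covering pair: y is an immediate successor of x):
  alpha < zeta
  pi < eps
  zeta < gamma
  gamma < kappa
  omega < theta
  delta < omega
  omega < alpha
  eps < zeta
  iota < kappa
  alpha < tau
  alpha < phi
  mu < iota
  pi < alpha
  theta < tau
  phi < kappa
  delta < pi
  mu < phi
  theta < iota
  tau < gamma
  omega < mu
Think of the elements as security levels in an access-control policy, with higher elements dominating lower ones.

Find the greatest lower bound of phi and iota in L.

Common lower bounds of {phi, iota}: delta, mu, omega.
The greatest among these is mu.

mu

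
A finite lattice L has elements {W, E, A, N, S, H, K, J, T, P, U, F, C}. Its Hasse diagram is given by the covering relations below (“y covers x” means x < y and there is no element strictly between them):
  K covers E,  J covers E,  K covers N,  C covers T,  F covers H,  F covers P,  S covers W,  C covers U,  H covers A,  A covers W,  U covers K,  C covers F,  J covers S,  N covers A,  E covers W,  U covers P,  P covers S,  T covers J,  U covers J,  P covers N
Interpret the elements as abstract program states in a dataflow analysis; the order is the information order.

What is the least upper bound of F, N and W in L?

Common upper bounds of {F, N, W}: C, F.
The least among these is F.

F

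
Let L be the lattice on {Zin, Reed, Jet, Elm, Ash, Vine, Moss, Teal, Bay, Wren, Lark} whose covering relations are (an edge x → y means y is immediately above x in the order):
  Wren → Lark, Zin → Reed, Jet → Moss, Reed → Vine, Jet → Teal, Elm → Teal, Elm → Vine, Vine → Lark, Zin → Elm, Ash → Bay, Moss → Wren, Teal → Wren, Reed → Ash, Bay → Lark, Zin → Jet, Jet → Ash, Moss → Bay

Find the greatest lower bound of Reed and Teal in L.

Zin

Common lower bounds of {Reed, Teal}: Zin.
The greatest among these is Zin.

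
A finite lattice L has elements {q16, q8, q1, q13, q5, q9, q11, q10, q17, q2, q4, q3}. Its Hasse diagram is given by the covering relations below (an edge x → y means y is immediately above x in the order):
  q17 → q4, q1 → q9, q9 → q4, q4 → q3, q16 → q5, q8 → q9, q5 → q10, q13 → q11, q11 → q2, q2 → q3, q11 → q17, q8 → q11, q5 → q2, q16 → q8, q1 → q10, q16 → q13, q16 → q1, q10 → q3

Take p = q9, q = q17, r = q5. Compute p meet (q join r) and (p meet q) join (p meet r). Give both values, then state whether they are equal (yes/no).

q join r = q3, so p meet (q join r) = q9 meet q3 = q9.
p meet q = q8 and p meet r = q16, so (p meet q) join (p meet r) = q8 join q16 = q8.
Equal: no.

q9; q8; no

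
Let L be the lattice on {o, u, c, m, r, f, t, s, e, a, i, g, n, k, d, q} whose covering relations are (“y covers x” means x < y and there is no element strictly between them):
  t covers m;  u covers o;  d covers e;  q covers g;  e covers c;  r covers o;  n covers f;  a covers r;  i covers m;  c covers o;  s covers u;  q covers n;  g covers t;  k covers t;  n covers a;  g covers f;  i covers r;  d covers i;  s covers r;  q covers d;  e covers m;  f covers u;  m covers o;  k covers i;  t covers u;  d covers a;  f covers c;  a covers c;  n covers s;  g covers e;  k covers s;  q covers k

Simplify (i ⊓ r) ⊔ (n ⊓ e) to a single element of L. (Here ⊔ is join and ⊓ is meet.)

a

i ∧ r = r
n ∧ e = c
r ∨ c = a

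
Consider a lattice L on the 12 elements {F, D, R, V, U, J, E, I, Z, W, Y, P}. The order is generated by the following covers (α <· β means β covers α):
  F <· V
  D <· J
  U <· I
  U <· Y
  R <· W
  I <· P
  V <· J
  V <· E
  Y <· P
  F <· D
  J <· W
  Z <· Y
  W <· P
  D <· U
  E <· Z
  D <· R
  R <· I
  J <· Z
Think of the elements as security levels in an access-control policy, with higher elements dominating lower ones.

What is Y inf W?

Common lower bounds of {Y, W}: D, F, J, V.
The greatest among these is J.

J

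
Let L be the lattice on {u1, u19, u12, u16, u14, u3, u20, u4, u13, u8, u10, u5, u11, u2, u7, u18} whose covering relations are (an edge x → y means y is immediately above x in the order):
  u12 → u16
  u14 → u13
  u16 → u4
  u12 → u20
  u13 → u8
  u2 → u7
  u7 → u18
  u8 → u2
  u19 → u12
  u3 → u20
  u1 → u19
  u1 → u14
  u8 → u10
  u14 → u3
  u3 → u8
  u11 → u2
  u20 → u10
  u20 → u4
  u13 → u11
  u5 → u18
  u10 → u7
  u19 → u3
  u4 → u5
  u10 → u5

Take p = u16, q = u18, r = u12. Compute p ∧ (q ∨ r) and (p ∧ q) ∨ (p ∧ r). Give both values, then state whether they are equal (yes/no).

q ∨ r = u18, so p ∧ (q ∨ r) = u16 ∧ u18 = u16.
p ∧ q = u16 and p ∧ r = u12, so (p ∧ q) ∨ (p ∧ r) = u16 ∨ u12 = u16.
Equal: yes.

u16; u16; yes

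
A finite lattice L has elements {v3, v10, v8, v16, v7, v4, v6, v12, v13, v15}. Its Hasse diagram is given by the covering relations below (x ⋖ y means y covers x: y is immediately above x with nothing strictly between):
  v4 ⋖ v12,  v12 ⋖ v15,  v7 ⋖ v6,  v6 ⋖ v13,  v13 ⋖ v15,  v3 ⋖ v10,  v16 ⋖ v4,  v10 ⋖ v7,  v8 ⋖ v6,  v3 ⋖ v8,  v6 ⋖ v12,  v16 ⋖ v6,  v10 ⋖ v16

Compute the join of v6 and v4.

v12

Common upper bounds of {v6, v4}: v12, v15.
The least among these is v12.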